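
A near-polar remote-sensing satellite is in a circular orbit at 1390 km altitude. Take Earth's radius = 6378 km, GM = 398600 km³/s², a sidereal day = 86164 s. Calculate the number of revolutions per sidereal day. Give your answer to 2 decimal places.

12.65

Semi-major axis a = 6378 + 1390 = 7768 km. Period T = 2π√(a³/μ) = 2π√(7768³/398600) = 6813.6 s = 113.56 min.
Orbits per sidereal day = 86164 / 6813.6 = 12.646.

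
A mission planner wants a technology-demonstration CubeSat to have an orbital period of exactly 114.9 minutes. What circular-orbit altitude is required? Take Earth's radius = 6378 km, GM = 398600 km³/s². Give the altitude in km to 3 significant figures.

1450 km

T = 114.9 min = 6894.0 s.
From T = 2π√(a³/μ): a = (μ T²/4π²)^(1/3) = (398600 × 6894.0² / 4π²)^(1/3) = 7829 km.
Altitude h = a − R = 7829 − 6378 = 1451 km.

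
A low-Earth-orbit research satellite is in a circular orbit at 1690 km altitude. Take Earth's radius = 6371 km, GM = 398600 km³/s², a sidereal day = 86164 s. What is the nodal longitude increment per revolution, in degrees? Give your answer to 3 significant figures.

Semi-major axis a = 6371 + 1690 = 8061 km. Period T = 2π√(a³/μ) = 2π√(8061³/398600) = 7202.7 s = 120.04 min.
During one orbit Earth rotates (7202.7 / 86164) × 360° = 30.09°.

30.1°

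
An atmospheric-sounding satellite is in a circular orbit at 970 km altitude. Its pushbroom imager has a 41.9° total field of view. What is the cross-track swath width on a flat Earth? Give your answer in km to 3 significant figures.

743 km

Half-angle = 41.9°/2 = 20.95°.
Swath width ≈ 2h·tan(θ/2) = 2 × 970 × tan(20.95°) = 742.8 km.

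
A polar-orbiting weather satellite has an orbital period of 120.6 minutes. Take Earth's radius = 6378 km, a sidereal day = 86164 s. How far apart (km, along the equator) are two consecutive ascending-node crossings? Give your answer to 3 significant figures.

T = 120.6 min = 7236.0 s.
During one orbit Earth rotates (7236.0 / 86164) × 360° = 30.23°.
At the equator that is 30.23° × (2π·6378/360) km/° = 30.23 × 111.3 = 3365 km.

3370 km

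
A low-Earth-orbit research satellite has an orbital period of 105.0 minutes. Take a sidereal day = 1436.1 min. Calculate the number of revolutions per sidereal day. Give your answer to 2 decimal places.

T = 105.0 min = 6300.0 s.
Orbits per sidereal day = 86166 / 6300.0 = 13.677.

13.68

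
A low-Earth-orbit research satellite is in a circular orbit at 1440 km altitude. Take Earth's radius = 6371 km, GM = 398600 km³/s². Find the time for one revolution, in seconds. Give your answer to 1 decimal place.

6870.2 seconds

Semi-major axis a = 6371 + 1440 = 7811 km. Period T = 2π√(a³/μ) = 2π√(7811³/398600) = 6870.2 s = 114.50 min.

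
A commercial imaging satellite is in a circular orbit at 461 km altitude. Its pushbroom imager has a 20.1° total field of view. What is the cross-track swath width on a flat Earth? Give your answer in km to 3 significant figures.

163 km

Half-angle = 20.1°/2 = 10.05°.
Swath width ≈ 2h·tan(θ/2) = 2 × 461 × tan(10.05°) = 163.4 km.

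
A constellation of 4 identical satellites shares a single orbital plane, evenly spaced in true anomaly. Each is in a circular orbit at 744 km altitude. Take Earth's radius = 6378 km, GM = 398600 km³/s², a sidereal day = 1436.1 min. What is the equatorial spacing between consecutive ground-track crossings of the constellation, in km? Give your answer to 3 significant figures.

Semi-major axis a = 6378 + 744 = 7122 km. Period T = 2π√(a³/μ) = 2π√(7122³/398600) = 5981.6 s = 99.69 min.
Single-satellite node shift = (5981.6/86166) × 360° = 24.99°.
With 4 satellites evenly phased, successive equator crossings are 24.99/4 = 6.248° apart.
That is 6.248 × 111.3 = 695 km at the equator.

695 km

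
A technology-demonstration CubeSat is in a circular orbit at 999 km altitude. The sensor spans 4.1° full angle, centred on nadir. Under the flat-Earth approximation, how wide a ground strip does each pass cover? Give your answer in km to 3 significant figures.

71.5 km

Half-angle = 4.1°/2 = 2.05°.
Swath width ≈ 2h·tan(θ/2) = 2 × 999 × tan(2.05°) = 71.5 km.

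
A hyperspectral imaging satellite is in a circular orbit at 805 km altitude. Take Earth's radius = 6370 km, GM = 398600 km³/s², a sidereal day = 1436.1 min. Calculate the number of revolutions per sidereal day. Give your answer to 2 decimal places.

Semi-major axis a = 6370 + 805 = 7175 km. Period T = 2π√(a³/μ) = 2π√(7175³/398600) = 6048.4 s = 100.81 min.
Orbits per sidereal day = 86166 / 6048.4 = 14.246.

14.25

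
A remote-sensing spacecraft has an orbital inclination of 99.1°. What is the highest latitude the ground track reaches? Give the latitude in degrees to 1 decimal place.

80.9°

Retrograde orbit: the ground track reaches ±(180° − i) = ±(180 − 99.1) = ±80.9°.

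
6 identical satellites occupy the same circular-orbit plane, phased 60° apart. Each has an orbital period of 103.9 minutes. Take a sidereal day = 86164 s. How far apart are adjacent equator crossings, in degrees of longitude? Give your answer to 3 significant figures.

T = 103.9 min = 6234.0 s.
Single-satellite node shift = (6234.0/86164) × 360° = 26.05°.
With 6 satellites evenly phased, successive equator crossings are 26.05/6 = 4.341° apart.

4.34°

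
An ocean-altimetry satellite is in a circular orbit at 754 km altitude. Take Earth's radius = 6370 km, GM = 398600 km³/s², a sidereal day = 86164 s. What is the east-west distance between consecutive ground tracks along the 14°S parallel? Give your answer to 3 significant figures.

Semi-major axis a = 6370 + 754 = 7124 km. Period T = 2π√(a³/μ) = 2π√(7124³/398600) = 5984.1 s = 99.73 min.
Node shift per orbit = (5984.1/86164) × 360° = 25.00°.
Equatorial spacing = 25.00 × 111.2 km/° = 2780 km.
At 14° latitude, spacing = 2780 × cos(14°) = 2697 km.

2700 km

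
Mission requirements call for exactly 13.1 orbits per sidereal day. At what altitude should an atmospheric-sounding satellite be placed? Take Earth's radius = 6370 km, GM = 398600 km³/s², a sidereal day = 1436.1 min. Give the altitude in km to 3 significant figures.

1220 km

Required period T = 86166 / 13.1 = 6577.6 s.
From T = 2π√(a³/μ): a = (μ T²/4π²)^(1/3) = (398600 × 6577.6² / 4π²)^(1/3) = 7588 km.
Altitude h = a − R = 7588 − 6370 = 1218 km.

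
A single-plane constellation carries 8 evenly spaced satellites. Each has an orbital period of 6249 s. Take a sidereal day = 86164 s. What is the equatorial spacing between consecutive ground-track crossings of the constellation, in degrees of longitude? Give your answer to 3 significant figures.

3.26°

Single-satellite node shift = (6249.0/86164) × 360° = 26.11°.
With 8 satellites evenly phased, successive equator crossings are 26.11/8 = 3.264° apart.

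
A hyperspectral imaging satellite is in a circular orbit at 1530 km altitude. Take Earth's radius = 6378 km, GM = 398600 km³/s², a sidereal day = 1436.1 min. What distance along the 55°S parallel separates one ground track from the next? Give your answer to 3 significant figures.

1870 km

Semi-major axis a = 6378 + 1530 = 7908 km. Period T = 2π√(a³/μ) = 2π√(7908³/398600) = 6998.6 s = 116.64 min.
Node shift per orbit = (6998.6/86166) × 360° = 29.24°.
Equatorial spacing = 29.24 × 111.3 km/° = 3255 km.
At 55° latitude, spacing = 3255 × cos(55°) = 1867 km.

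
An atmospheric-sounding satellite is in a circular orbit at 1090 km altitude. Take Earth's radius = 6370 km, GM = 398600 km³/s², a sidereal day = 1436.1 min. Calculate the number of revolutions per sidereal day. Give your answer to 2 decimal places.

Semi-major axis a = 6370 + 1090 = 7460 km. Period T = 2π√(a³/μ) = 2π√(7460³/398600) = 6412.4 s = 106.87 min.
Orbits per sidereal day = 86166 / 6412.4 = 13.437.

13.44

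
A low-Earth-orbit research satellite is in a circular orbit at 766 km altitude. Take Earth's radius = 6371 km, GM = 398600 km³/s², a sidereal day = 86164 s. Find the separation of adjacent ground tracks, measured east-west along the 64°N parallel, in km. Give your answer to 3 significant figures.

1220 km

Semi-major axis a = 6371 + 766 = 7137 km. Period T = 2π√(a³/μ) = 2π√(7137³/398600) = 6000.5 s = 100.01 min.
Node shift per orbit = (6000.5/86164) × 360° = 25.07°.
Equatorial spacing = 25.07 × 111.2 km/° = 2788 km.
At 64° latitude, spacing = 2788 × cos(64°) = 1222 km.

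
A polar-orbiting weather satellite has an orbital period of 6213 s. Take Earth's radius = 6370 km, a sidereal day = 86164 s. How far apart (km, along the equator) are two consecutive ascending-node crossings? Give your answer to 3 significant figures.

2890 km

During one orbit Earth rotates (6213.0 / 86164) × 360° = 25.96°.
At the equator that is 25.96° × (2π·6370/360) km/° = 25.96 × 111.2 = 2886 km.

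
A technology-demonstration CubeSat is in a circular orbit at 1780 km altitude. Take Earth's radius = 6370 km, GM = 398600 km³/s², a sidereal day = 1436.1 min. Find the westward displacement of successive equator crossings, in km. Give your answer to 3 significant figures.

3400 km

Semi-major axis a = 6370 + 1780 = 8150 km. Period T = 2π√(a³/μ) = 2π√(8150³/398600) = 7322.3 s = 122.04 min.
During one orbit Earth rotates (7322.3 / 86166) × 360° = 30.59°.
At the equator that is 30.59° × (2π·6370/360) km/° = 30.59 × 111.2 = 3401 km.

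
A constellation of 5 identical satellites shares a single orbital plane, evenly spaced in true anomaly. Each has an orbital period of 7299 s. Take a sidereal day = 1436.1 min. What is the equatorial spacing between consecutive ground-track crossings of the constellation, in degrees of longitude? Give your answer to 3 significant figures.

Single-satellite node shift = (7299.0/86166) × 360° = 30.50°.
With 5 satellites evenly phased, successive equator crossings are 30.50/5 = 6.099° apart.

6.10°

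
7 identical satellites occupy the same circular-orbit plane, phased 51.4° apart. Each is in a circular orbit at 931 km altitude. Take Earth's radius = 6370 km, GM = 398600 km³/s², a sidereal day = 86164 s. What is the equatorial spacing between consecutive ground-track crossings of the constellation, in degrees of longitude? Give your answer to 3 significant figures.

Semi-major axis a = 6370 + 931 = 7301 km. Period T = 2π√(a³/μ) = 2π√(7301³/398600) = 6208.5 s = 103.47 min.
Single-satellite node shift = (6208.5/86164) × 360° = 25.94°.
With 7 satellites evenly phased, successive equator crossings are 25.94/7 = 3.706° apart.

3.71°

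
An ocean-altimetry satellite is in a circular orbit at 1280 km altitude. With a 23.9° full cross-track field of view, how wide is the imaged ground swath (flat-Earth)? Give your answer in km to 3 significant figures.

Half-angle = 23.9°/2 = 11.95°.
Swath width ≈ 2h·tan(θ/2) = 2 × 1280 × tan(11.95°) = 541.8 km.

542 km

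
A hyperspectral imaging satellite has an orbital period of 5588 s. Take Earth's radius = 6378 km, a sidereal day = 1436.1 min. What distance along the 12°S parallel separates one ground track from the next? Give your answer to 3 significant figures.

2540 km

Node shift per orbit = (5588.0/86166) × 360° = 23.35°.
Equatorial spacing = 23.35 × 111.3 km/° = 2599 km.
At 12° latitude, spacing = 2599 × cos(12°) = 2542 km.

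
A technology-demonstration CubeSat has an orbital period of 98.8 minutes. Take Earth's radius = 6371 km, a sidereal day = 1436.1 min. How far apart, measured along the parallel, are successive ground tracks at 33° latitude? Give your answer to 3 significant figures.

2310 km

T = 98.8 min = 5928.0 s.
Node shift per orbit = (5928.0/86166) × 360° = 24.77°.
Equatorial spacing = 24.77 × 111.2 km/° = 2754 km.
At 33° latitude, spacing = 2754 × cos(33°) = 2310 km.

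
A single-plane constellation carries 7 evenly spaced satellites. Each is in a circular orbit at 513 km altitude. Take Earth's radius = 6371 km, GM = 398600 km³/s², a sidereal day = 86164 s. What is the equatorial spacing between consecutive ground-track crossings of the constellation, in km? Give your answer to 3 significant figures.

Semi-major axis a = 6371 + 513 = 6884 km. Period T = 2π√(a³/μ) = 2π√(6884³/398600) = 5684.2 s = 94.74 min.
Single-satellite node shift = (5684.2/86164) × 360° = 23.75°.
With 7 satellites evenly phased, successive equator crossings are 23.75/7 = 3.393° apart.
That is 3.393 × 111.2 = 377 km at the equator.

377 km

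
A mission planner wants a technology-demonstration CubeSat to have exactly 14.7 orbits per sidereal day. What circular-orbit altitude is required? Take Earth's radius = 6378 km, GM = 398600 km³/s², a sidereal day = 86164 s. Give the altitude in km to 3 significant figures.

648 km

Required period T = 86164 / 14.7 = 5861.5 s.
From T = 2π√(a³/μ): a = (μ T²/4π²)^(1/3) = (398600 × 5861.5² / 4π²)^(1/3) = 7026 km.
Altitude h = a − R = 7026 − 6378 = 648 km.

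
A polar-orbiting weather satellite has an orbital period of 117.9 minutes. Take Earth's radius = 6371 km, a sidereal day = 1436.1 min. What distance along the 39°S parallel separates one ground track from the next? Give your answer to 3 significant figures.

T = 117.9 min = 7074.0 s.
Node shift per orbit = (7074.0/86166) × 360° = 29.56°.
Equatorial spacing = 29.56 × 111.2 km/° = 3286 km.
At 39° latitude, spacing = 3286 × cos(39°) = 2554 km.

2550 km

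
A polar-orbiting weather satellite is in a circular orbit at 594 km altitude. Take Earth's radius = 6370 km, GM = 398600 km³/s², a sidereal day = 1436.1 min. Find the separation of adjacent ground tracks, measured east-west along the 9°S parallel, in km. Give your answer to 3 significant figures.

Semi-major axis a = 6370 + 594 = 6964 km. Period T = 2π√(a³/μ) = 2π√(6964³/398600) = 5783.6 s = 96.39 min.
Node shift per orbit = (5783.6/86166) × 360° = 24.16°.
Equatorial spacing = 24.16 × 111.2 km/° = 2686 km.
At 9° latitude, spacing = 2686 × cos(9°) = 2653 km.

2650 km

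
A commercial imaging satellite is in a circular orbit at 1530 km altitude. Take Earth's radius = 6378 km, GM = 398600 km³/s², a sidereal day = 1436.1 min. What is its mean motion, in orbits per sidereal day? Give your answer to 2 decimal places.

12.31

Semi-major axis a = 6378 + 1530 = 7908 km. Period T = 2π√(a³/μ) = 2π√(7908³/398600) = 6998.6 s = 116.64 min.
Orbits per sidereal day = 86166 / 6998.6 = 12.312.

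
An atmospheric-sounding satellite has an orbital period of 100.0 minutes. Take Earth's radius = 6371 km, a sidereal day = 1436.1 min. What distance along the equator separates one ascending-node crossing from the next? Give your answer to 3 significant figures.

2790 km

T = 100.0 min = 6000.0 s.
During one orbit Earth rotates (6000.0 / 86166) × 360° = 25.07°.
At the equator that is 25.07° × (2π·6371/360) km/° = 25.07 × 111.2 = 2787 km.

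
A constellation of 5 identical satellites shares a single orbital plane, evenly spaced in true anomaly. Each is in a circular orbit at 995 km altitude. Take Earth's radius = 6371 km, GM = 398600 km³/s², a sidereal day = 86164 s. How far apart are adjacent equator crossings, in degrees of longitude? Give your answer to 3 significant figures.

5.26°

Semi-major axis a = 6371 + 995 = 7366 km. Period T = 2π√(a³/μ) = 2π√(7366³/398600) = 6291.6 s = 104.86 min.
Single-satellite node shift = (6291.6/86164) × 360° = 26.29°.
With 5 satellites evenly phased, successive equator crossings are 26.29/5 = 5.257° apart.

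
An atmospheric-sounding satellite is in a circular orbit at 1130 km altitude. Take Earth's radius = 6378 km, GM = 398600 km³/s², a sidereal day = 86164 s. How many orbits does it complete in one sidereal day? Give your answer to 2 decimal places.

Semi-major axis a = 6378 + 1130 = 7508 km. Period T = 2π√(a³/μ) = 2π√(7508³/398600) = 6474.4 s = 107.91 min.
Orbits per sidereal day = 86164 / 6474.4 = 13.308.

13.31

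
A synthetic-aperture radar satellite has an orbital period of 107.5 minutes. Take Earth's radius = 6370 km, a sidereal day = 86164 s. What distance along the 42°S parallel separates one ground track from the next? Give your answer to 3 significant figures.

2230 km

T = 107.5 min = 6450.0 s.
Node shift per orbit = (6450.0/86164) × 360° = 26.95°.
Equatorial spacing = 26.95 × 111.2 km/° = 2996 km.
At 42° latitude, spacing = 2996 × cos(42°) = 2227 km.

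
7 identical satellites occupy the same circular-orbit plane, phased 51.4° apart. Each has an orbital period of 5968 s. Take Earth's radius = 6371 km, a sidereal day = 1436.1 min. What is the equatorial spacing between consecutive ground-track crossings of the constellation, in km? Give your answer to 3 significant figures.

Single-satellite node shift = (5968.0/86166) × 360° = 24.93°.
With 7 satellites evenly phased, successive equator crossings are 24.93/7 = 3.562° apart.
That is 3.562 × 111.2 = 396 km at the equator.

396 km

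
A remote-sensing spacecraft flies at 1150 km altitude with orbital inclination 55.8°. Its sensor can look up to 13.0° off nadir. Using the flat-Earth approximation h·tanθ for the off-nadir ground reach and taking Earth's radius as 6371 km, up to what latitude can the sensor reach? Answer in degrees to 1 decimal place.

58.2°

For a prograde orbit the ground track reaches latitude ±i = ±55.8°.
Sensor half-swath on the ground ≈ 1150·tan(13.0°) = 265 km = 2.39° of latitude.
Maximum observable latitude ≈ 55.8 + 2.39 = 58.2°.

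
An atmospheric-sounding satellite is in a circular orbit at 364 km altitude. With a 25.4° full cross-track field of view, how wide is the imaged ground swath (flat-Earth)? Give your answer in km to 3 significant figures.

Half-angle = 25.4°/2 = 12.7°.
Swath width ≈ 2h·tan(θ/2) = 2 × 364 × tan(12.7°) = 164.1 km.

164 km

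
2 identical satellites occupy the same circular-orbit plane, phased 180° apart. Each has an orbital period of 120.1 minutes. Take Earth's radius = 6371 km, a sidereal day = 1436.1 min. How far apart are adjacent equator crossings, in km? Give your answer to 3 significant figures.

1670 km

T = 120.1 min = 7206.0 s.
Single-satellite node shift = (7206.0/86166) × 360° = 30.11°.
With 2 satellites evenly phased, successive equator crossings are 30.11/2 = 15.053° apart.
That is 15.053 × 111.2 = 1674 km at the equator.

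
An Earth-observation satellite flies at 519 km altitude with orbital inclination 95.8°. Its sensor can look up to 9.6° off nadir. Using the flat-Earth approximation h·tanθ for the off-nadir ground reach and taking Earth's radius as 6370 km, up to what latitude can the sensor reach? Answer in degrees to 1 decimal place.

85.0°

Retrograde orbit: the ground track reaches ±(180° − i) = ±(180 − 95.8) = ±84.2°.
Sensor half-swath on the ground ≈ 519·tan(9.6°) = 88 km = 0.79° of latitude.
Maximum observable latitude ≈ 84.2 + 0.79 = 85.0°.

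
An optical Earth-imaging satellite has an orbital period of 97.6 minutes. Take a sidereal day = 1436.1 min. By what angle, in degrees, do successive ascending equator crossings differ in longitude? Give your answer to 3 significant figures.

24.5°

T = 97.6 min = 5856.0 s.
During one orbit Earth rotates (5856.0 / 86166) × 360° = 24.47°.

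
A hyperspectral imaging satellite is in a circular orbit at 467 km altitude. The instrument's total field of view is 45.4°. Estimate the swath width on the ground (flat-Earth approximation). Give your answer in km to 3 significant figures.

391 km

Half-angle = 45.4°/2 = 22.7°.
Swath width ≈ 2h·tan(θ/2) = 2 × 467 × tan(22.7°) = 390.7 km.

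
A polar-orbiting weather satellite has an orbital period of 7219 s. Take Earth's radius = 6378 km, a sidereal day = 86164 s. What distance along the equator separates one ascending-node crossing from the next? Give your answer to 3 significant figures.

During one orbit Earth rotates (7219.0 / 86164) × 360° = 30.16°.
At the equator that is 30.16° × (2π·6378/360) km/° = 30.16 × 111.3 = 3357 km.

3360 km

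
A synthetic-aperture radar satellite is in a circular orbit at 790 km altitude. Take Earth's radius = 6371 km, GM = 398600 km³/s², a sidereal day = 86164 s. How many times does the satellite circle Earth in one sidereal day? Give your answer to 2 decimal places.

14.29

Semi-major axis a = 6371 + 790 = 7161 km. Period T = 2π√(a³/μ) = 2π√(7161³/398600) = 6030.8 s = 100.51 min.
Orbits per sidereal day = 86164 / 6030.8 = 14.287.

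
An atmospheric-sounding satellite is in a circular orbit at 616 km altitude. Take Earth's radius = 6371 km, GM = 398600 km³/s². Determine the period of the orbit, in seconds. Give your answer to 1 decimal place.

Semi-major axis a = 6371 + 616 = 6987 km. Period T = 2π√(a³/μ) = 2π√(6987³/398600) = 5812.3 s = 96.87 min.

5812.3 seconds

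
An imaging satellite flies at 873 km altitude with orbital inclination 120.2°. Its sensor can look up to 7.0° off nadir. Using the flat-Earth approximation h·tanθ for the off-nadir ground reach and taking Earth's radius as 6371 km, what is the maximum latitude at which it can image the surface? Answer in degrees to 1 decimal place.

Retrograde orbit: the ground track reaches ±(180° − i) = ±(180 − 120.2) = ±59.8°.
Sensor half-swath on the ground ≈ 873·tan(7.0°) = 107 km = 0.96° of latitude.
Maximum observable latitude ≈ 59.8 + 0.96 = 60.8°.

60.8°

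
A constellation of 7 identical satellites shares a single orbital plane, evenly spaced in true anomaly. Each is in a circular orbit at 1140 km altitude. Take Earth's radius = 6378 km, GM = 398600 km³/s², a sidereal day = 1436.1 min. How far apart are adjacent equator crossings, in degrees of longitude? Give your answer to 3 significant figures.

3.87°

Semi-major axis a = 6378 + 1140 = 7518 km. Period T = 2π√(a³/μ) = 2π√(7518³/398600) = 6487.3 s = 108.12 min.
Single-satellite node shift = (6487.3/86166) × 360° = 27.10°.
With 7 satellites evenly phased, successive equator crossings are 27.10/7 = 3.872° apart.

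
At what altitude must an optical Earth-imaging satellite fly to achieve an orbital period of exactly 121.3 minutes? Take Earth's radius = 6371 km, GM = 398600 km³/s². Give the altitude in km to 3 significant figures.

1750 km

T = 121.3 min = 7278.0 s.
From T = 2π√(a³/μ): a = (μ T²/4π²)^(1/3) = (398600 × 7278.0² / 4π²)^(1/3) = 8117 km.
Altitude h = a − R = 8117 − 6371 = 1746 km.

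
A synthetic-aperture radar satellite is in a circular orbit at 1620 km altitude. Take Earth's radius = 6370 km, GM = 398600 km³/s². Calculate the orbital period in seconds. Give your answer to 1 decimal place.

7107.7 seconds

Semi-major axis a = 6370 + 1620 = 7990 km. Period T = 2π√(a³/μ) = 2π√(7990³/398600) = 7107.7 s = 118.46 min.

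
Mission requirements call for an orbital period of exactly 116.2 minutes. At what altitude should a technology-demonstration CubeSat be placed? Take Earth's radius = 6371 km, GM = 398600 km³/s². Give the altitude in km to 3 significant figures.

1520 km

T = 116.2 min = 6972.0 s.
From T = 2π√(a³/μ): a = (μ T²/4π²)^(1/3) = (398600 × 6972.0² / 4π²)^(1/3) = 7888 km.
Altitude h = a − R = 7888 − 6371 = 1517 km.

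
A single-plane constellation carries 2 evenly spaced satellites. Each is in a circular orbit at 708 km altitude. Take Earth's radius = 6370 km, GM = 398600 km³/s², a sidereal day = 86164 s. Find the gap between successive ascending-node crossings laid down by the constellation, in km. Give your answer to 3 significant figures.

Semi-major axis a = 6370 + 708 = 7078 km. Period T = 2π√(a³/μ) = 2π√(7078³/398600) = 5926.2 s = 98.77 min.
Single-satellite node shift = (5926.2/86164) × 360° = 24.76°.
With 2 satellites evenly phased, successive equator crossings are 24.76/2 = 12.380° apart.
That is 12.380 × 111.2 = 1376 km at the equator.

1380 km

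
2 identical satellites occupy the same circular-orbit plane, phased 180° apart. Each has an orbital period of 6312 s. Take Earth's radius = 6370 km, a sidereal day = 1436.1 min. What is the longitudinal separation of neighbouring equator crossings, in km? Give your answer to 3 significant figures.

1470 km

Single-satellite node shift = (6312.0/86166) × 360° = 26.37°.
With 2 satellites evenly phased, successive equator crossings are 26.37/2 = 13.186° apart.
That is 13.186 × 111.2 = 1466 km at the equator.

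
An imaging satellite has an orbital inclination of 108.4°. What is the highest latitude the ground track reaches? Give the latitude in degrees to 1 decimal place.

71.6°

Retrograde orbit: the ground track reaches ±(180° − i) = ±(180 − 108.4) = ±71.6°.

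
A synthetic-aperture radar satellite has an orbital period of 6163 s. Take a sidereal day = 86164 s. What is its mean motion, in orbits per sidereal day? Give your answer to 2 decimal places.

13.98

Orbits per sidereal day = 86164 / 6163.0 = 13.981.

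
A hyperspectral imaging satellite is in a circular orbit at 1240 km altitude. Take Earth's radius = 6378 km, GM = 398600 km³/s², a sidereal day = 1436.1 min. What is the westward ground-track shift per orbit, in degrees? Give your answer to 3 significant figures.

27.6°

Semi-major axis a = 6378 + 1240 = 7618 km. Period T = 2π√(a³/μ) = 2π√(7618³/398600) = 6617.2 s = 110.29 min.
During one orbit Earth rotates (6617.2 / 86166) × 360° = 27.65°.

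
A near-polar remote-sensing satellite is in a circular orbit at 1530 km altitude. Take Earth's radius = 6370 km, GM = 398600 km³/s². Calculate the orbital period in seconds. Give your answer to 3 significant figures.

6990 seconds

Semi-major axis a = 6370 + 1530 = 7900 km. Period T = 2π√(a³/μ) = 2π√(7900³/398600) = 6988.0 s = 116.47 min.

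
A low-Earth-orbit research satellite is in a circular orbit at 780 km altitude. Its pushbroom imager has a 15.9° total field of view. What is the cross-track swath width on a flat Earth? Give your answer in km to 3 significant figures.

218 km

Half-angle = 15.9°/2 = 7.95°.
Swath width ≈ 2h·tan(θ/2) = 2 × 780 × tan(7.95°) = 217.9 km.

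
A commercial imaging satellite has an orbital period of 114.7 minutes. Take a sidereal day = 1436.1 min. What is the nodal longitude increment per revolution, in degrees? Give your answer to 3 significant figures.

T = 114.7 min = 6882.0 s.
During one orbit Earth rotates (6882.0 / 86166) × 360° = 28.75°.

28.8°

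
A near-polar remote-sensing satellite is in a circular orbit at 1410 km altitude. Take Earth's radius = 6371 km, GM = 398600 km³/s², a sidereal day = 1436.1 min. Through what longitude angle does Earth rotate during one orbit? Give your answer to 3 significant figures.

28.5°

Semi-major axis a = 6371 + 1410 = 7781 km. Period T = 2π√(a³/μ) = 2π√(7781³/398600) = 6830.7 s = 113.84 min.
During one orbit Earth rotates (6830.7 / 86166) × 360° = 28.54°.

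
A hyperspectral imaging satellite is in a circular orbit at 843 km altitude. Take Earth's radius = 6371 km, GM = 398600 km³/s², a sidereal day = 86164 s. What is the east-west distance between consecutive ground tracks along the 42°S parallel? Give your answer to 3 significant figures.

2110 km

Semi-major axis a = 6371 + 843 = 7214 km. Period T = 2π√(a³/μ) = 2π√(7214³/398600) = 6097.8 s = 101.63 min.
Node shift per orbit = (6097.8/86164) × 360° = 25.48°.
Equatorial spacing = 25.48 × 111.2 km/° = 2833 km.
At 42° latitude, spacing = 2833 × cos(42°) = 2105 km.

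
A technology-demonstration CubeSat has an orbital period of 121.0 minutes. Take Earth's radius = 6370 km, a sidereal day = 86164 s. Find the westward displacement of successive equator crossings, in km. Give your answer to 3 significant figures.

3370 km

T = 121.0 min = 7260.0 s.
During one orbit Earth rotates (7260.0 / 86164) × 360° = 30.33°.
At the equator that is 30.33° × (2π·6370/360) km/° = 30.33 × 111.2 = 3372 km.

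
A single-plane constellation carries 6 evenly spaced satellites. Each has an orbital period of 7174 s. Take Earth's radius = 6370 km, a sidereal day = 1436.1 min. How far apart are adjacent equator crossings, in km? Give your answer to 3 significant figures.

555 km

Single-satellite node shift = (7174.0/86166) × 360° = 29.97°.
With 6 satellites evenly phased, successive equator crossings are 29.97/6 = 4.995° apart.
That is 4.995 × 111.2 = 555 km at the equator.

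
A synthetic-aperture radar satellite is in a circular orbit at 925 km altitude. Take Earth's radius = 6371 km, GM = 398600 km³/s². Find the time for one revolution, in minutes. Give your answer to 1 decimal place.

Semi-major axis a = 6371 + 925 = 7296 km. Period T = 2π√(a³/μ) = 2π√(7296³/398600) = 6202.1 s = 103.37 min.

103.4 min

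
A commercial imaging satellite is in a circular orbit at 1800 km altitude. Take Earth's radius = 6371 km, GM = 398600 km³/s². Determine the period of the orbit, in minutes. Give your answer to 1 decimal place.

122.5 min

Semi-major axis a = 6371 + 1800 = 8171 km. Period T = 2π√(a³/μ) = 2π√(8171³/398600) = 7350.6 s = 122.51 min.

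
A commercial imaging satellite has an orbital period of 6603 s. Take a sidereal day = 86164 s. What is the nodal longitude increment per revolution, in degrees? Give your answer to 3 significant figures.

27.6°

During one orbit Earth rotates (6603.0 / 86164) × 360° = 27.59°.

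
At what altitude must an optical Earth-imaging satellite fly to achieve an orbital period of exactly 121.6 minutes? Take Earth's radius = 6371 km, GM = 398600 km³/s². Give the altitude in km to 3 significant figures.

1760 km

T = 121.6 min = 7296.0 s.
From T = 2π√(a³/μ): a = (μ T²/4π²)^(1/3) = (398600 × 7296.0² / 4π²)^(1/3) = 8130 km.
Altitude h = a − R = 8130 − 6371 = 1759 km.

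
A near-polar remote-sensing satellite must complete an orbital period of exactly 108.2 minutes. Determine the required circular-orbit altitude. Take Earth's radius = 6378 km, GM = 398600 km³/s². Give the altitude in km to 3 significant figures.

T = 108.2 min = 6492.0 s.
From T = 2π√(a³/μ): a = (μ T²/4π²)^(1/3) = (398600 × 6492.0² / 4π²)^(1/3) = 7522 km.
Altitude h = a − R = 7522 − 6378 = 1144 km.

1140 km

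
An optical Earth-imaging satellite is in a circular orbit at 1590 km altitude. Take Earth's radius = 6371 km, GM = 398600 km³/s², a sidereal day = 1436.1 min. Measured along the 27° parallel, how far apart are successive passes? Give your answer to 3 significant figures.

Semi-major axis a = 6371 + 1590 = 7961 km. Period T = 2π√(a³/μ) = 2π√(7961³/398600) = 7069.1 s = 117.82 min.
Node shift per orbit = (7069.1/86166) × 360° = 29.53°.
Equatorial spacing = 29.53 × 111.2 km/° = 3284 km.
At 27° latitude, spacing = 3284 × cos(27°) = 2926 km.

2930 km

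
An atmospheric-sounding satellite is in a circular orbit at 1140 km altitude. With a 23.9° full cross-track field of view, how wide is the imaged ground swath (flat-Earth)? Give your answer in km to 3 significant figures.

483 km

Half-angle = 23.9°/2 = 11.95°.
Swath width ≈ 2h·tan(θ/2) = 2 × 1140 × tan(11.95°) = 482.5 km.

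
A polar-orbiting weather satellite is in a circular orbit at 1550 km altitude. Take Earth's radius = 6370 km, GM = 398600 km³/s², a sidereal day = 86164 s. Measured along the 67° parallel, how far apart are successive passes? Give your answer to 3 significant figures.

Semi-major axis a = 6370 + 1550 = 7920 km. Period T = 2π√(a³/μ) = 2π√(7920³/398600) = 7014.5 s = 116.91 min.
Node shift per orbit = (7014.5/86164) × 360° = 29.31°.
Equatorial spacing = 29.31 × 111.2 km/° = 3258 km.
At 67° latitude, spacing = 3258 × cos(67°) = 1273 km.

1270 km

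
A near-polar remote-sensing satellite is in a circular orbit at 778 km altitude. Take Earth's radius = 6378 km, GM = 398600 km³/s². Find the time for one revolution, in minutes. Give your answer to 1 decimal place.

Semi-major axis a = 6378 + 778 = 7156 km. Period T = 2π√(a³/μ) = 2π√(7156³/398600) = 6024.4 s = 100.41 min.

100.4 min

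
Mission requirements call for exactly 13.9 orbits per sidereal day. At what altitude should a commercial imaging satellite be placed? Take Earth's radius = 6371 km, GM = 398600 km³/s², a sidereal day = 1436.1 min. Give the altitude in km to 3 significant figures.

Required period T = 86166 / 13.9 = 6199.0 s.
From T = 2π√(a³/μ): a = (μ T²/4π²)^(1/3) = (398600 × 6199.0² / 4π²)^(1/3) = 7294 km.
Altitude h = a − R = 7294 − 6371 = 923 km.

923 km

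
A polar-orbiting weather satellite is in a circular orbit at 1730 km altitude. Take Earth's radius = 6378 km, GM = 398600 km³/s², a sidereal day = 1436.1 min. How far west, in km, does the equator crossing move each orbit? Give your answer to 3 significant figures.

Semi-major axis a = 6378 + 1730 = 8108 km. Period T = 2π√(a³/μ) = 2π√(8108³/398600) = 7265.8 s = 121.10 min.
During one orbit Earth rotates (7265.8 / 86166) × 360° = 30.36°.
At the equator that is 30.36° × (2π·6378/360) km/° = 30.36 × 111.3 = 3379 km.

3380 km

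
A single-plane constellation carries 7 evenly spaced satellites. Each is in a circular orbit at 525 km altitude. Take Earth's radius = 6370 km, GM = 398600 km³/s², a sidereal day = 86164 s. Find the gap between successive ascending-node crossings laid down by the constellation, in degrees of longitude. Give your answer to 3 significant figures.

Semi-major axis a = 6370 + 525 = 6895 km. Period T = 2π√(a³/μ) = 2π√(6895³/398600) = 5697.9 s = 94.96 min.
Single-satellite node shift = (5697.9/86164) × 360° = 23.81°.
With 7 satellites evenly phased, successive equator crossings are 23.81/7 = 3.401° apart.

3.40°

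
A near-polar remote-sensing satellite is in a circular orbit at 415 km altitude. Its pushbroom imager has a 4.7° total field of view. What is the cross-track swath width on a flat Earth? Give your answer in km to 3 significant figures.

34.1 km

Half-angle = 4.7°/2 = 2.35°.
Swath width ≈ 2h·tan(θ/2) = 2 × 415 × tan(2.35°) = 34.1 km.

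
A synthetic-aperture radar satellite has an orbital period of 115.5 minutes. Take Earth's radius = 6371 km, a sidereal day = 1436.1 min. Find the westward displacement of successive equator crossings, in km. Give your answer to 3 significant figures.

3220 km

T = 115.5 min = 6930.0 s.
During one orbit Earth rotates (6930.0 / 86166) × 360° = 28.95°.
At the equator that is 28.95° × (2π·6371/360) km/° = 28.95 × 111.2 = 3219 km.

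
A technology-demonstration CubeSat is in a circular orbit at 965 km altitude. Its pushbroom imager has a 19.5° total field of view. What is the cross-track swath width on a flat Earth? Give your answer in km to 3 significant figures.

332 km

Half-angle = 19.5°/2 = 9.75°.
Swath width ≈ 2h·tan(θ/2) = 2 × 965 × tan(9.75°) = 331.6 km.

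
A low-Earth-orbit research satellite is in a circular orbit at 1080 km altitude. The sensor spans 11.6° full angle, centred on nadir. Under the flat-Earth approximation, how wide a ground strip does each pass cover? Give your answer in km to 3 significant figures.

219 km

Half-angle = 11.6°/2 = 5.8°.
Swath width ≈ 2h·tan(θ/2) = 2 × 1080 × tan(5.8°) = 219.4 km.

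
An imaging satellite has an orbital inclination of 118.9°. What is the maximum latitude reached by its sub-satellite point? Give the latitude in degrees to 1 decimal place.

61.1°

Retrograde orbit: the ground track reaches ±(180° − i) = ±(180 − 118.9) = ±61.1°.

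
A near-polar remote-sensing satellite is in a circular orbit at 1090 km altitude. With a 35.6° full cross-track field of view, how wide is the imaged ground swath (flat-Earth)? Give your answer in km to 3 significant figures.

700 km

Half-angle = 35.6°/2 = 17.8°.
Swath width ≈ 2h·tan(θ/2) = 2 × 1090 × tan(17.8°) = 699.9 km.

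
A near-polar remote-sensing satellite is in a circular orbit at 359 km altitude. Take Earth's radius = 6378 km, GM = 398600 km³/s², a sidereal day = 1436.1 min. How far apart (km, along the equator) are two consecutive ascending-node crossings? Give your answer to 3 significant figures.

Semi-major axis a = 6378 + 359 = 6737 km. Period T = 2π√(a³/μ) = 2π√(6737³/398600) = 5503.1 s = 91.72 min.
During one orbit Earth rotates (5503.1 / 86166) × 360° = 22.99°.
At the equator that is 22.99° × (2π·6378/360) km/° = 22.99 × 111.3 = 2559 km.

2560 km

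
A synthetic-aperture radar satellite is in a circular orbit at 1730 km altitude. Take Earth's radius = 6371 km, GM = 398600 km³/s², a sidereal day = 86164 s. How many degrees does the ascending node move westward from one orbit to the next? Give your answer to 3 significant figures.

30.3°

Semi-major axis a = 6371 + 1730 = 8101 km. Period T = 2π√(a³/μ) = 2π√(8101³/398600) = 7256.4 s = 120.94 min.
During one orbit Earth rotates (7256.4 / 86164) × 360° = 30.32°.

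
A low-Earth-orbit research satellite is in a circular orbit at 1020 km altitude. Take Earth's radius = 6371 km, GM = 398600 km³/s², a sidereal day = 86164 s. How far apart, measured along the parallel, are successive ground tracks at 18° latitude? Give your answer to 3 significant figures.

Semi-major axis a = 6371 + 1020 = 7391 km. Period T = 2π√(a³/μ) = 2π√(7391³/398600) = 6323.6 s = 105.39 min.
Node shift per orbit = (6323.6/86164) × 360° = 26.42°.
Equatorial spacing = 26.42 × 111.2 km/° = 2938 km.
At 18° latitude, spacing = 2938 × cos(18°) = 2794 km.

2790 km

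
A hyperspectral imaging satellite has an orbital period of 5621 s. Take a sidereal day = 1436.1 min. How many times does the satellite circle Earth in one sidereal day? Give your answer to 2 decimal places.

Orbits per sidereal day = 86166 / 5621.0 = 15.329.

15.33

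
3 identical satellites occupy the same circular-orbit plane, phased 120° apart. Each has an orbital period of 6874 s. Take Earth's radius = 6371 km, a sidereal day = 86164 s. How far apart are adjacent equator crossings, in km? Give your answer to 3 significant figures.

Single-satellite node shift = (6874.0/86164) × 360° = 28.72°.
With 3 satellites evenly phased, successive equator crossings are 28.72/3 = 9.573° apart.
That is 9.573 × 111.2 = 1065 km at the equator.

1060 km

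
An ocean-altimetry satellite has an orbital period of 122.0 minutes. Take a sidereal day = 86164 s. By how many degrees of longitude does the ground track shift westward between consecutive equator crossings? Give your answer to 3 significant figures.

30.6°

T = 122.0 min = 7320.0 s.
During one orbit Earth rotates (7320.0 / 86164) × 360° = 30.58°.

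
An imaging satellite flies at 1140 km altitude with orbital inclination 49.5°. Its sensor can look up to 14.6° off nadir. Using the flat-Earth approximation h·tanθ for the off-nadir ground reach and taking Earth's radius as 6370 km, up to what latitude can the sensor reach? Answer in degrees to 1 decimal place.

52.2°

For a prograde orbit the ground track reaches latitude ±i = ±49.5°.
Sensor half-swath on the ground ≈ 1140·tan(14.6°) = 297 km = 2.67° of latitude.
Maximum observable latitude ≈ 49.5 + 2.67 = 52.2°.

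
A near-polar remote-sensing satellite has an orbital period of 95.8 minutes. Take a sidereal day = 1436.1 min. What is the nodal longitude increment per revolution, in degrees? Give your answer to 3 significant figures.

T = 95.8 min = 5748.0 s.
During one orbit Earth rotates (5748.0 / 86166) × 360° = 24.02°.

24.0°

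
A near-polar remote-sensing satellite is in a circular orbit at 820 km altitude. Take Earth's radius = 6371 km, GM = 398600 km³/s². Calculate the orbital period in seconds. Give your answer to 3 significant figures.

6070 seconds

Semi-major axis a = 6371 + 820 = 7191 km. Period T = 2π√(a³/μ) = 2π√(7191³/398600) = 6068.7 s = 101.14 min.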